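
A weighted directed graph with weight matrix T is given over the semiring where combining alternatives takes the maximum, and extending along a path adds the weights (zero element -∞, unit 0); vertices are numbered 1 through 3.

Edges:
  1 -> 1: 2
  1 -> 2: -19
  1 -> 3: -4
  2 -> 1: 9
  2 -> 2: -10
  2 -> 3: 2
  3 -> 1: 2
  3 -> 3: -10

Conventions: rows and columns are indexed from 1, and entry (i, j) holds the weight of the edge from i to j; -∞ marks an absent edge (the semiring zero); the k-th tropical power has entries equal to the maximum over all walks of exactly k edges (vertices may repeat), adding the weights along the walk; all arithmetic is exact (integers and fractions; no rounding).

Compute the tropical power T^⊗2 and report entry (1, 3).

T^⊗2:
  [4, -17, -2]
  [11, -10, 5]
  [4, -17, -2]
Key observation: the optimum is the walk 1->1->3, with weight 2 + (-4) = -2.
Optimal value attained by: walk 1->1->3.
Answer: (T^⊗2)[1][3] = -2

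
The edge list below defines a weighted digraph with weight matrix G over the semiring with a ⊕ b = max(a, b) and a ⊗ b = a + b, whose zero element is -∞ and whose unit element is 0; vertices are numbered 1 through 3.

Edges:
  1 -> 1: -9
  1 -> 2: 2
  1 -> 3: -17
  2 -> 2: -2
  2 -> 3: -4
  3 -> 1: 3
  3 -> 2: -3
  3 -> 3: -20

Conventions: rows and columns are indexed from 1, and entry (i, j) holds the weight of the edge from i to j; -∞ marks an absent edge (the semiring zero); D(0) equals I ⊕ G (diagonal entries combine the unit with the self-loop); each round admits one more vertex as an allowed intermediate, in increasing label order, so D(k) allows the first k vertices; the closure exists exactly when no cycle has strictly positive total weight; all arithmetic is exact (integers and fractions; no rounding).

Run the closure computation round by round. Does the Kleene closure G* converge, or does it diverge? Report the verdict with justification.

D(0):
  [0, 2, -17]
  [-∞, 0, -4]
  [3, -3, 0]
D(1):
  [0, 2, -17]
  [-∞, 0, -4]
  [3, 5, 0]
Detection: at round 2, diagonal entry (3, 3) turns strictly positive.
Key observation: the cycle 3->1->2->3 has total weight 3 + 2 + (-4), which is strictly positive.
Answer: DIVERGES — positive cycle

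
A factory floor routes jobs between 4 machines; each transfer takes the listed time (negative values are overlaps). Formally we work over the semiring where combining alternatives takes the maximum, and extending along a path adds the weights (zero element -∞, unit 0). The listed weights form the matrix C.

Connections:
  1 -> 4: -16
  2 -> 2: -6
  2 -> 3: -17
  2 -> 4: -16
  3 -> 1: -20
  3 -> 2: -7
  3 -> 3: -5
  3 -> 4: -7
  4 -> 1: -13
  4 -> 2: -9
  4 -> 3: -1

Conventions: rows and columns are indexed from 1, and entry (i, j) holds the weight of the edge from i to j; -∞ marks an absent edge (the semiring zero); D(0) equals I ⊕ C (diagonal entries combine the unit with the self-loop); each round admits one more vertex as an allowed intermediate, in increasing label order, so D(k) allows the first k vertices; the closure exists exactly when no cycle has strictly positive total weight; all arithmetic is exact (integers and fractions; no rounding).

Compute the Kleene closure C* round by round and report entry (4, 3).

D(0):
  [0, -∞, -∞, -16]
  [-∞, 0, -17, -16]
  [-20, -7, 0, -7]
  [-13, -9, -1, 0]
D(1):
  [0, -∞, -∞, -16]
  [-∞, 0, -17, -16]
  [-20, -7, 0, -7]
  [-13, -9, -1, 0]
D(2):
  [0, -∞, -∞, -16]
  [-∞, 0, -17, -16]
  [-20, -7, 0, -7]
  [-13, -9, -1, 0]
D(3):
  [0, -∞, -∞, -16]
  [-37, 0, -17, -16]
  [-20, -7, 0, -7]
  [-13, -8, -1, 0]
D(4):
  [0, -24, -17, -16]
  [-29, 0, -17, -16]
  [-20, -7, 0, -7]
  [-13, -8, -1, 0]
Answer: C*[4][3] = -1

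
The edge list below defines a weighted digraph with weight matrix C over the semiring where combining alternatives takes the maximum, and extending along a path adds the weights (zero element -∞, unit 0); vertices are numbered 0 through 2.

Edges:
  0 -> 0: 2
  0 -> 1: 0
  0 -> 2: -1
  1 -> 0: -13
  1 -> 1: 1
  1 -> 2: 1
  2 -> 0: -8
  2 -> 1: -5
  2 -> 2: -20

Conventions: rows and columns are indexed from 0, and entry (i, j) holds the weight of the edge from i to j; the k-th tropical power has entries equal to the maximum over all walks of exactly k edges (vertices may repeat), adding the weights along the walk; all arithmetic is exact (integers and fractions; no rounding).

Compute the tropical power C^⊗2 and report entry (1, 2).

C^⊗2:
  [4, 2, 1]
  [-7, 2, 2]
  [-6, -4, -4]
Key observation: the optimum is the walk 1->1->2, with weight 1 + 1 = 2.
Optimal value attained by: walk 1->1->2.
Answer: (C^⊗2)[1][2] = 2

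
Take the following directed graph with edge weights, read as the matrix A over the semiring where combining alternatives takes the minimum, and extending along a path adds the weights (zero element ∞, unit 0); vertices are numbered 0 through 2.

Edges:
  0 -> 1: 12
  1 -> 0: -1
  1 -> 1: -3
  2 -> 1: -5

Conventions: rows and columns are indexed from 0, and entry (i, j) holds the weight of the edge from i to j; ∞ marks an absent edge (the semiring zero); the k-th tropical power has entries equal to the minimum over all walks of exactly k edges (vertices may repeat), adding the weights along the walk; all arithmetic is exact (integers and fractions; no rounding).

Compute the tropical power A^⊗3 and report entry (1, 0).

A^⊗2:
  [11, 9, ∞]
  [-4, -6, ∞]
  [-6, -8, ∞]
A^⊗3:
  [8, 6, ∞]
  [-7, -9, ∞]
  [-9, -11, ∞]
Key observation: the optimum is the walk 1->1->1->0, with weight (-3) + (-3) + (-1) = -7.
Optimal value attained by: walk 1->1->1->0.
Answer: (A^⊗3)[1][0] = -7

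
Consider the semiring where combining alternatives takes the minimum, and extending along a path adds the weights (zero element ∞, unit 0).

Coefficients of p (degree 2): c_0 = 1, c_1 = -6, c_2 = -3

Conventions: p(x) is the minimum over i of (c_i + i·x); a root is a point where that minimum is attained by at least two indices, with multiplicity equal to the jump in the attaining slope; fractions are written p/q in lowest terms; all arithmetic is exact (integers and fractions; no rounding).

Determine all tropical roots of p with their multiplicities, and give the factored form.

hull edge (i=0, c=1) to (i=1, c=-6): slope -7, span 1
hull edge (i=1, c=-6) to (i=2, c=-3): slope 3, span 1
Factored form: p(x) = -3 ⊗ (x ⊕ (-3)) ⊗ (x ⊕ 7)
Answer: roots = -3 (mult 1), 7 (mult 1)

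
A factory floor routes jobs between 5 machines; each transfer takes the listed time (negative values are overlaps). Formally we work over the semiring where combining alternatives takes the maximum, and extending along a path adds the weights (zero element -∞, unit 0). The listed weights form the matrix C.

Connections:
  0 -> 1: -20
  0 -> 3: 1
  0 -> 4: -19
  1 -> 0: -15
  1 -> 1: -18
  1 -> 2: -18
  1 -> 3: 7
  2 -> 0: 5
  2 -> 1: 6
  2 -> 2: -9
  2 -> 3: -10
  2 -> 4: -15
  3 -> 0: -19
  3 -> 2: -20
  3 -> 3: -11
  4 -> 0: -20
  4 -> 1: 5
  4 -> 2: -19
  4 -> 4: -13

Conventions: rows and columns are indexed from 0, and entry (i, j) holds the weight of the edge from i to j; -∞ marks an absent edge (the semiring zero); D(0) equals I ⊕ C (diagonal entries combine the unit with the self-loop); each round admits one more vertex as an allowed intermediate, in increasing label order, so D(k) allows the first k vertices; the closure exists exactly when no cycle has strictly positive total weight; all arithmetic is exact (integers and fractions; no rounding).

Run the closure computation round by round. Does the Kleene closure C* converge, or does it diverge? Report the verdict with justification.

D(0):
  [0, -20, -∞, 1, -19]
  [-15, 0, -18, 7, -∞]
  [5, 6, 0, -10, -15]
  [-19, -∞, -20, 0, -∞]
  [-20, 5, -19, -∞, 0]
D(1):
  [0, -20, -∞, 1, -19]
  [-15, 0, -18, 7, -34]
  [5, 6, 0, 6, -14]
  [-19, -39, -20, 0, -38]
  [-20, 5, -19, -19, 0]
D(2):
  [0, -20, -38, 1, -19]
  [-15, 0, -18, 7, -34]
  [5, 6, 0, 13, -14]
  [-19, -39, -20, 0, -38]
  [-10, 5, -13, 12, 0]
D(3):
  [0, -20, -38, 1, -19]
  [-13, 0, -18, 7, -32]
  [5, 6, 0, 13, -14]
  [-15, -14, -20, 0, -34]
  [-8, 5, -13, 12, 0]
D(4):
  [0, -13, -19, 1, -19]
  [-8, 0, -13, 7, -27]
  [5, 6, 0, 13, -14]
  [-15, -14, -20, 0, -34]
  [-3, 5, -8, 12, 0]
D(5):
  [0, -13, -19, 1, -19]
  [-8, 0, -13, 7, -27]
  [5, 6, 0, 13, -14]
  [-15, -14, -20, 0, -34]
  [-3, 5, -8, 12, 0]
Key observation: every diagonal entry stays at the unit through all rounds, so no improving cycle exists.
Answer: CONVERGES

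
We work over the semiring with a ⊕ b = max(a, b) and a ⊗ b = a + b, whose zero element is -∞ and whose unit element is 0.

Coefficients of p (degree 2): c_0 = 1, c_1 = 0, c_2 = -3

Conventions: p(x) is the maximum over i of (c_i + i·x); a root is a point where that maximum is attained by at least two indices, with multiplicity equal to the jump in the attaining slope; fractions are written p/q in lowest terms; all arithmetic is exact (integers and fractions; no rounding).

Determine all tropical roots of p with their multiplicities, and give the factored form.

hull edge (i=0, c=1) to (i=1, c=0): slope -1, span 1
hull edge (i=1, c=0) to (i=2, c=-3): slope -3, span 1
Factored form: p(x) = -3 ⊗ (x ⊕ 1) ⊗ (x ⊕ 3)
Answer: roots = 1 (mult 1), 3 (mult 1)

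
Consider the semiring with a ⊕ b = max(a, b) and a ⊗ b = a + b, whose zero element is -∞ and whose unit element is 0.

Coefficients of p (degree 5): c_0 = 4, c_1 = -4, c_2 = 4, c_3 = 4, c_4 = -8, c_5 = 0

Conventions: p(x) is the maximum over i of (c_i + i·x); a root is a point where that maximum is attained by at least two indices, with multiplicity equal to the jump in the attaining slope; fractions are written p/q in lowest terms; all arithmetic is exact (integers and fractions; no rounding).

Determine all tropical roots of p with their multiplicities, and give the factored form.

hull edge (i=0, c=4) to (i=3, c=4): slope 0, span 3
hull edge (i=3, c=4) to (i=5, c=0): slope -2, span 2
Factored form: p(x) = 0 ⊗ (x ⊕ 0) ⊗ (x ⊕ 0) ⊗ (x ⊕ 0) ⊗ (x ⊕ 2) ⊗ (x ⊕ 2)
Answer: roots = 0 (mult 3), 2 (mult 2)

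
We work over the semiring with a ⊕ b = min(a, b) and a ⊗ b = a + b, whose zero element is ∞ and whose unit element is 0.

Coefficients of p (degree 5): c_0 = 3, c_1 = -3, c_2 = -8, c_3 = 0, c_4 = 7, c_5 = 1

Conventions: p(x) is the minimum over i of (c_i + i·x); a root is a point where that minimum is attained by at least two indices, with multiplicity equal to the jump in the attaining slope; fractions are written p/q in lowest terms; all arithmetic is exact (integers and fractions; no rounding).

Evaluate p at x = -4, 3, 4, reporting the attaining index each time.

p(-4) = min(3+0·(-4)=3, -3+1·(-4)=-7, -8+2·(-4)=-16, 0+3·(-4)=-12, 7+4·(-4)=-9, 1+5·(-4)=-19) = -19 (attained by i=5)
p(3) = min(3+0·3=3, -3+1·3=0, -8+2·3=-2, 0+3·3=9, 7+4·3=19, 1+5·3=16) = -2 (attained by i=2)
p(4) = min(3+0·4=3, -3+1·4=1, -8+2·4=0, 0+3·4=12, 7+4·4=23, 1+5·4=21) = 0 (attained by i=2)
Answer: p(-4) = -19; p(3) = -2; p(4) = 0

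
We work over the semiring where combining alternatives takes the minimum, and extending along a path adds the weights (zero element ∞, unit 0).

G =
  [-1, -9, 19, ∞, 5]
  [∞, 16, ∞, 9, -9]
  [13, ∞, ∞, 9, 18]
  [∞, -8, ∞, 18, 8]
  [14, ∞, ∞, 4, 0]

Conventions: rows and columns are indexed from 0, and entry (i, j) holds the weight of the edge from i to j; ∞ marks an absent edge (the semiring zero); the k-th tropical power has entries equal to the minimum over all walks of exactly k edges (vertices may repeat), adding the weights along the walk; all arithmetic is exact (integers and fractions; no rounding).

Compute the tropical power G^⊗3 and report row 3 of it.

G^⊗2:
  [-2, -10, 18, 0, -18]
  [5, 1, ∞, -5, -9]
  [12, 1, 32, 22, 17]
  [22, 8, ∞, 1, -17]
  [13, -4, 33, 4, 0]
G^⊗3:
  [-4, -11, 17, -14, -19]
  [4, -13, 24, -5, -9]
  [11, 3, 31, 10, -8]
  [-3, -7, 41, -13, -17]
  [12, -4, 32, 4, -13]
Answer: row 3 of G^⊗3 = [-3, -7, 41, -13, -17]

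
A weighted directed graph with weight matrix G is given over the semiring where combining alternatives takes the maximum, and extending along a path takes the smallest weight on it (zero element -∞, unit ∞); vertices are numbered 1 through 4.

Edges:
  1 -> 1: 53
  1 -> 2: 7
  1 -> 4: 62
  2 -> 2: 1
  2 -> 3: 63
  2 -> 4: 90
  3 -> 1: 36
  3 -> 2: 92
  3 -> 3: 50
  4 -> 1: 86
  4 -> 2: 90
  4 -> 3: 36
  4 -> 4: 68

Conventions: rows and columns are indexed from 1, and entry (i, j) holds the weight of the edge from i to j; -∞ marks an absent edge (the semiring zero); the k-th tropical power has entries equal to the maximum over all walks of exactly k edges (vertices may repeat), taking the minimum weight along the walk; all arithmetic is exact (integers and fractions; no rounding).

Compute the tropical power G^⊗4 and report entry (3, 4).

G^⊗2:
  [62, 62, 36, 62]
  [86, 90, 50, 68]
  [36, 50, 63, 90]
  [68, 68, 63, 90]
G^⊗3:
  [62, 62, 62, 62]
  [68, 68, 63, 90]
  [86, 90, 50, 68]
  [86, 90, 63, 68]
G^⊗4:
  [62, 62, 62, 62]
  [86, 90, 63, 68]
  [68, 68, 63, 90]
  [68, 68, 63, 90]
Key observation: the optimum is the walk 3->2->4->2->4, with weight 92 min 90 min 90 min 90 = 90.
Optimal value attained by: walk 3->2->4->2->4.
Answer: (G^⊗4)[3][4] = 90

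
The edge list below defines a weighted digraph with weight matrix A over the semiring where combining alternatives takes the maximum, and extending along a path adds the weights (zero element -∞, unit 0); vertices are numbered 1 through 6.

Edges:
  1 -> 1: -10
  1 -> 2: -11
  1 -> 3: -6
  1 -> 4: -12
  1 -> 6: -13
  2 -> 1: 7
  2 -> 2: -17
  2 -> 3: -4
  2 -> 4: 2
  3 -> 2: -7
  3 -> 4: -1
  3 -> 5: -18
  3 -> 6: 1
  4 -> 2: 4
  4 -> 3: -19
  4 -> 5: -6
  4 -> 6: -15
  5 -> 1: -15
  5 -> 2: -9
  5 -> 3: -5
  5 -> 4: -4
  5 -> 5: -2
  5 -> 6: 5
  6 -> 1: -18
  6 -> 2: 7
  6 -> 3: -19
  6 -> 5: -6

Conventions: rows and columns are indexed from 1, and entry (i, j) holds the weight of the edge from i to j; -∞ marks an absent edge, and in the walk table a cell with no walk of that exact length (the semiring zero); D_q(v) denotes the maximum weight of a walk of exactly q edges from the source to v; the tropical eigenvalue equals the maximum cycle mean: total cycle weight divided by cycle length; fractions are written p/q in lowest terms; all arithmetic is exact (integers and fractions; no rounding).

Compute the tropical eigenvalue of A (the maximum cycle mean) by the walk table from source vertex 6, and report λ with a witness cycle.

q=0: [-∞, -∞, -∞, -∞, -∞, 0]
q=1: [-18, 7, -19, -∞, -6, -∞]
q=2: [14, -10, 3, 9, -8, -1]
q=3: [4, 13, 8, 2, 3, 4]
q=4: [20, 11, 9, 15, 1, 9]
q=5: [18, 19, 14, 13, 9, 10]
q=6: [26, 17, 15, 21, 7, 15]
Optimal cycle mean attained by: cycle 2->4->2, total 2 + 4, length 2.
Answer: λ = 3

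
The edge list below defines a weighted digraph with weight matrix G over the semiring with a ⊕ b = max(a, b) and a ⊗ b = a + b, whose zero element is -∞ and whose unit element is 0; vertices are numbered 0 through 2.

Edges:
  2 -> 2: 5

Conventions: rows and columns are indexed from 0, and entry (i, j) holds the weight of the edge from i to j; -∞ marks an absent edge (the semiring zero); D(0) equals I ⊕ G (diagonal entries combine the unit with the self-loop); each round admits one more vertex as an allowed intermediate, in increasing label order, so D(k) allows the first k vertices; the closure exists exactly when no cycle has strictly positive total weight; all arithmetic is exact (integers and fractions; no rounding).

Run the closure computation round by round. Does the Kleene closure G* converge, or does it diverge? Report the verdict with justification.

Detection: at round 0, diagonal entry (2, 2) turns strictly positive.
Key observation: the cycle 2->2 has total weight 5, which is strictly positive.
Answer: DIVERGES — positive cycle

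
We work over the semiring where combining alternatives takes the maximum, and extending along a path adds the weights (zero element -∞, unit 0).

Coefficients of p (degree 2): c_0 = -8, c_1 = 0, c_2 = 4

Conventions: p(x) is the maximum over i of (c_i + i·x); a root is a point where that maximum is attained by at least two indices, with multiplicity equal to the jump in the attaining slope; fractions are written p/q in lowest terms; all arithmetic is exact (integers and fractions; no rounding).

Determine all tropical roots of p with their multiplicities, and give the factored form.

hull edge (i=0, c=-8) to (i=1, c=0): slope 8, span 1
hull edge (i=1, c=0) to (i=2, c=4): slope 4, span 1
Factored form: p(x) = 4 ⊗ (x ⊕ (-8)) ⊗ (x ⊕ (-4))
Answer: roots = -8 (mult 1), -4 (mult 1)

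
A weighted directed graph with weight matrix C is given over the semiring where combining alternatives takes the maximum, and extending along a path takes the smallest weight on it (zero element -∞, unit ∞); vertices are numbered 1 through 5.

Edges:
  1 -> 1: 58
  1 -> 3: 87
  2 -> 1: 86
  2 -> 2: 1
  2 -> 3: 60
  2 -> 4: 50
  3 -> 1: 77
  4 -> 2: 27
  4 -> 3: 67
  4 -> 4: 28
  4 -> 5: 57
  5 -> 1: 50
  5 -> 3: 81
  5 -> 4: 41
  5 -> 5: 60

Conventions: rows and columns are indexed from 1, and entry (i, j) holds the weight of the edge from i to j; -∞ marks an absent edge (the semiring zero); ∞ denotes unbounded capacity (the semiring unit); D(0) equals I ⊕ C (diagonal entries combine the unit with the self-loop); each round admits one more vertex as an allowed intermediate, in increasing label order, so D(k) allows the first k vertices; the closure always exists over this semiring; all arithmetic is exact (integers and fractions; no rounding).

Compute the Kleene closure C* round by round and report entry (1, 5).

D(0):
  [∞, -∞, 87, -∞, -∞]
  [86, ∞, 60, 50, -∞]
  [77, -∞, ∞, -∞, -∞]
  [-∞, 27, 67, ∞, 57]
  [50, -∞, 81, 41, ∞]
D(1):
  [∞, -∞, 87, -∞, -∞]
  [86, ∞, 86, 50, -∞]
  [77, -∞, ∞, -∞, -∞]
  [-∞, 27, 67, ∞, 57]
  [50, -∞, 81, 41, ∞]
D(2):
  [∞, -∞, 87, -∞, -∞]
  [86, ∞, 86, 50, -∞]
  [77, -∞, ∞, -∞, -∞]
  [27, 27, 67, ∞, 57]
  [50, -∞, 81, 41, ∞]
D(3):
  [∞, -∞, 87, -∞, -∞]
  [86, ∞, 86, 50, -∞]
  [77, -∞, ∞, -∞, -∞]
  [67, 27, 67, ∞, 57]
  [77, -∞, 81, 41, ∞]
D(4):
  [∞, -∞, 87, -∞, -∞]
  [86, ∞, 86, 50, 50]
  [77, -∞, ∞, -∞, -∞]
  [67, 27, 67, ∞, 57]
  [77, 27, 81, 41, ∞]
D(5):
  [∞, -∞, 87, -∞, -∞]
  [86, ∞, 86, 50, 50]
  [77, -∞, ∞, -∞, -∞]
  [67, 27, 67, ∞, 57]
  [77, 27, 81, 41, ∞]
Answer: C*[1][5] = -∞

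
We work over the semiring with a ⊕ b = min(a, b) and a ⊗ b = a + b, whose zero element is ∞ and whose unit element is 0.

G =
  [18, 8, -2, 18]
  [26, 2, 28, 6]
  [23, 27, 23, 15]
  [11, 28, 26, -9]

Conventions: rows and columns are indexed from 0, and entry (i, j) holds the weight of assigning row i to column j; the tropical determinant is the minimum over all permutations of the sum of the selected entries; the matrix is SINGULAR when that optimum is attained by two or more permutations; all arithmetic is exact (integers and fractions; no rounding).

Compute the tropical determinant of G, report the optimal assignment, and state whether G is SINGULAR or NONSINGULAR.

σ = (0, 1, 2, 3): 18 + 2 + 23 + (-9) = 34
σ = (0, 1, 3, 2): 18 + 2 + 15 + 26 = 61
σ = (0, 2, 1, 3): 18 + 28 + 27 + (-9) = 64
σ = (0, 2, 3, 1): 18 + 28 + 15 + 28 = 89
σ = (0, 3, 1, 2): 18 + 6 + 27 + 26 = 77
σ = (0, 3, 2, 1): 18 + 6 + 23 + 28 = 75
σ = (1, 0, 2, 3): 8 + 26 + 23 + (-9) = 48
σ = (1, 0, 3, 2): 8 + 26 + 15 + 26 = 75
σ = (1, 2, 0, 3): 8 + 28 + 23 + (-9) = 50
σ = (1, 2, 3, 0): 8 + 28 + 15 + 11 = 62
σ = (1, 3, 0, 2): 8 + 6 + 23 + 26 = 63
σ = (1, 3, 2, 0): 8 + 6 + 23 + 11 = 48
σ = (2, 0, 1, 3): (-2) + 26 + 27 + (-9) = 42
σ = (2, 0, 3, 1): (-2) + 26 + 15 + 28 = 67
σ = (2, 1, 0, 3): (-2) + 2 + 23 + (-9) = 14
σ = (2, 1, 3, 0): (-2) + 2 + 15 + 11 = 26
σ = (2, 3, 0, 1): (-2) + 6 + 23 + 28 = 55
σ = (2, 3, 1, 0): (-2) + 6 + 27 + 11 = 42
σ = (3, 0, 1, 2): 18 + 26 + 27 + 26 = 97
σ = (3, 0, 2, 1): 18 + 26 + 23 + 28 = 95
σ = (3, 1, 0, 2): 18 + 2 + 23 + 26 = 69
σ = (3, 1, 2, 0): 18 + 2 + 23 + 11 = 54
σ = (3, 2, 0, 1): 18 + 28 + 23 + 28 = 97
σ = (3, 2, 1, 0): 18 + 28 + 27 + 11 = 84
Optimal value attained by: σ = (2, 1, 0, 3).
Answer: det⊕(G) = 14; verdict: NONSINGULAR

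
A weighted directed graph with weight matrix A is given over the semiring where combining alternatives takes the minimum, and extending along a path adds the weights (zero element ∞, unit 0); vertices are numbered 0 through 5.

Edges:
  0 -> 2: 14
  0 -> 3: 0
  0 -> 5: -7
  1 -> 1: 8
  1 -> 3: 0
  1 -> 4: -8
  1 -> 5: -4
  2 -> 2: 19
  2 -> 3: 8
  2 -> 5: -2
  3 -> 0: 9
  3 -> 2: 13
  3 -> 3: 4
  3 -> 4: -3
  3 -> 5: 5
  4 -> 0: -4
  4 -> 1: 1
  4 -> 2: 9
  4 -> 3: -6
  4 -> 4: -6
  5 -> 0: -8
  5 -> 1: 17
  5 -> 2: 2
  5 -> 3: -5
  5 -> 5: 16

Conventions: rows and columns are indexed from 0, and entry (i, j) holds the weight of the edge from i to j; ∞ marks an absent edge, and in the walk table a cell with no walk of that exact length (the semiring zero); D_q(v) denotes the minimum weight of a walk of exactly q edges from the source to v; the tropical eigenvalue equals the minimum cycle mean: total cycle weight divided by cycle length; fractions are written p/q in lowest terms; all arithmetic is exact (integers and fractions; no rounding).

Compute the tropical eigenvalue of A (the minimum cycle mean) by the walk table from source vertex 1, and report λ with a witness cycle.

q=0: [∞, 0, ∞, ∞, ∞, ∞]
q=1: [∞, 8, ∞, 0, -8, -4]
q=2: [-12, -7, -2, -14, -14, 4]
q=3: [-18, -13, -5, -20, -20, -19]
q=4: [-27, -19, -17, -26, -26, -25]
q=5: [-33, -25, -23, -32, -32, -34]
q=6: [-42, -31, -32, -39, -38, -40]
Optimal cycle mean attained by: cycle 0->5->0, total (-7) + (-8), length 2.
Answer: λ = -15/2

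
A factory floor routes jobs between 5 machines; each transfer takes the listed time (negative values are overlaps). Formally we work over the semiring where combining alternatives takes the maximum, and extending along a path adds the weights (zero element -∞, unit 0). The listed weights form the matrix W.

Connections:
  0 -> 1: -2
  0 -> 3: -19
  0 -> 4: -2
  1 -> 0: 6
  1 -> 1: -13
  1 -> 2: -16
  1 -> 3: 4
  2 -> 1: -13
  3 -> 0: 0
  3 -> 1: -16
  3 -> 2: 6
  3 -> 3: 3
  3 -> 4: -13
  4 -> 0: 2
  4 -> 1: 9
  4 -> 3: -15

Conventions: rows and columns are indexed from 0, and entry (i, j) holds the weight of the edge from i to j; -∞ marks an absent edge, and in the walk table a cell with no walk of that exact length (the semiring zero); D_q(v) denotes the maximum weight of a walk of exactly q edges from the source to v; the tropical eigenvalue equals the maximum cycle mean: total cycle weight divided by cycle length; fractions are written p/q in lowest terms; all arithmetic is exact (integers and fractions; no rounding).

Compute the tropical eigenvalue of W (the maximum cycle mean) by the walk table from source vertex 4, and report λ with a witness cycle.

q=0: [-∞, -∞, -∞, -∞, 0]
q=1: [2, 9, -∞, -15, -∞]
q=2: [15, 0, -7, 13, 0]
q=3: [13, 13, 19, 16, 13]
q=4: [19, 22, 22, 19, 11]
q=5: [28, 20, 25, 26, 17]
Optimal cycle mean attained by: cycle 0->4->1->0, total (-2) + 9 + 6, length 3.
Answer: λ = 13/3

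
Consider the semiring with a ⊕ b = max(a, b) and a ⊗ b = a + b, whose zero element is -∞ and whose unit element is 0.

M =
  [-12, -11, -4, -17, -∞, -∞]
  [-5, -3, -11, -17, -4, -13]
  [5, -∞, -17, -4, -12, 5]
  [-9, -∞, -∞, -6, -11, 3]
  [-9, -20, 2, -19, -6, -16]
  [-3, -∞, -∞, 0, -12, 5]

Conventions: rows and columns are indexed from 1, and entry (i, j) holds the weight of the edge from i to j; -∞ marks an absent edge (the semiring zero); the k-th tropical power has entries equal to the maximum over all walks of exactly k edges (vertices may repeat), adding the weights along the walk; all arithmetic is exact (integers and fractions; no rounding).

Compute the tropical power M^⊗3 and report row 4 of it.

M^⊗2:
  [1, -14, -16, -8, -15, 1]
  [-6, -6, -2, -13, -7, -6]
  [2, -6, 1, 5, -7, 10]
  [0, -20, -9, 3, -9, 8]
  [7, -20, -4, -2, -10, 7]
  [2, -14, -7, 5, -7, 10]
M^⊗3:
  [-2, -10, -3, 1, -11, 6]
  [3, -9, -5, -6, -10, 3]
  [7, -9, -2, 10, -2, 15]
  [5, -11, -4, 8, -4, 13]
  [4, -4, 3, 7, -5, 12]
  [7, -9, -2, 10, -2, 15]
Answer: row 4 of M^⊗3 = [5, -11, -4, 8, -4, 13]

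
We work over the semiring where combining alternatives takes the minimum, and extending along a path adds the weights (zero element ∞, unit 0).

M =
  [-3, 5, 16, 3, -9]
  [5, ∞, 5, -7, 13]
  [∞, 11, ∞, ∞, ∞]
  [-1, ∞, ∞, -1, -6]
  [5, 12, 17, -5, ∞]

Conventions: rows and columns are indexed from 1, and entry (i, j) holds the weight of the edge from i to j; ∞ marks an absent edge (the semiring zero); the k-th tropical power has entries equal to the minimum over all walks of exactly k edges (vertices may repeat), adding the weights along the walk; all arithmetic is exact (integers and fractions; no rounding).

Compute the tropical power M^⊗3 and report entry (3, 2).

M^⊗2:
  [-6, 2, 8, -14, -12]
  [-8, 10, 21, -8, -13]
  [16, ∞, 16, 4, 24]
  [-4, 4, 11, -11, -10]
  [-6, 10, 17, -6, -11]
M^⊗3:
  [-15, -1, 5, -17, -20]
  [-11, -3, 4, -18, -17]
  [3, 21, 32, 3, -2]
  [-12, 1, 7, -15, -17]
  [-9, -1, 6, -16, -15]
Key observation: the optimum is the walk 3->2->1->2, with weight 11 + 5 + 5 = 21.
Optimal value attained by: walk 3->2->1->2.
Answer: (M^⊗3)[3][2] = 21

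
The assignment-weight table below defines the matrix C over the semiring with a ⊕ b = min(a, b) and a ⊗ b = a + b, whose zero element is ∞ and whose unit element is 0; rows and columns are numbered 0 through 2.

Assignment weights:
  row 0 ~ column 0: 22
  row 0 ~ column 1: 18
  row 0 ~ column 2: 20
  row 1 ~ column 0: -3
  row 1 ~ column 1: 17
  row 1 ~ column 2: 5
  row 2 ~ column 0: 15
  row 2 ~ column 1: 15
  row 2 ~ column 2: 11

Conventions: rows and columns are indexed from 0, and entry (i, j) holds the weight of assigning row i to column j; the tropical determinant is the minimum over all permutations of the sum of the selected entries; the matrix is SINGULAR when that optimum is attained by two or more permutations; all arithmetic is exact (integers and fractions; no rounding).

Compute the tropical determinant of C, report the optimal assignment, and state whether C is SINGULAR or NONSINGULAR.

σ = (0, 1, 2): 22 + 17 + 11 = 50
σ = (0, 2, 1): 22 + 5 + 15 = 42
σ = (1, 0, 2): 18 + (-3) + 11 = 26
σ = (1, 2, 0): 18 + 5 + 15 = 38
σ = (2, 0, 1): 20 + (-3) + 15 = 32
σ = (2, 1, 0): 20 + 17 + 15 = 52
Optimal value attained by: σ = (1, 0, 2).
Answer: det⊕(C) = 26; verdict: NONSINGULAR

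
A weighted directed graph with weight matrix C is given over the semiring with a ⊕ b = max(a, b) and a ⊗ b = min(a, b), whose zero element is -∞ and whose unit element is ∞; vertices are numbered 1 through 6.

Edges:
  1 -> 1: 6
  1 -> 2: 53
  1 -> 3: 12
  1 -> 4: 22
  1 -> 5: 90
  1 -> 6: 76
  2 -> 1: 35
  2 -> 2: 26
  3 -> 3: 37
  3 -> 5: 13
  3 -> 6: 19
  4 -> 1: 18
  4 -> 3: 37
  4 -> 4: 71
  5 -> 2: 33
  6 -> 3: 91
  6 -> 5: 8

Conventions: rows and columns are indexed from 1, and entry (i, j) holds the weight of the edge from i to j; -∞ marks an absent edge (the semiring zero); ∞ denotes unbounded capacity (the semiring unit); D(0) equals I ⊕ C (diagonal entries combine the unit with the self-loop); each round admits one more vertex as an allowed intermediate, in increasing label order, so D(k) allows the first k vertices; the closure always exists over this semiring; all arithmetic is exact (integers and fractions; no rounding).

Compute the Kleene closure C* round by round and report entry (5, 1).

D(0):
  [∞, 53, 12, 22, 90, 76]
  [35, ∞, -∞, -∞, -∞, -∞]
  [-∞, -∞, ∞, -∞, 13, 19]
  [18, -∞, 37, ∞, -∞, -∞]
  [-∞, 33, -∞, -∞, ∞, -∞]
  [-∞, -∞, 91, -∞, 8, ∞]
D(1):
  [∞, 53, 12, 22, 90, 76]
  [35, ∞, 12, 22, 35, 35]
  [-∞, -∞, ∞, -∞, 13, 19]
  [18, 18, 37, ∞, 18, 18]
  [-∞, 33, -∞, -∞, ∞, -∞]
  [-∞, -∞, 91, -∞, 8, ∞]
D(2):
  [∞, 53, 12, 22, 90, 76]
  [35, ∞, 12, 22, 35, 35]
  [-∞, -∞, ∞, -∞, 13, 19]
  [18, 18, 37, ∞, 18, 18]
  [33, 33, 12, 22, ∞, 33]
  [-∞, -∞, 91, -∞, 8, ∞]
D(3):
  [∞, 53, 12, 22, 90, 76]
  [35, ∞, 12, 22, 35, 35]
  [-∞, -∞, ∞, -∞, 13, 19]
  [18, 18, 37, ∞, 18, 19]
  [33, 33, 12, 22, ∞, 33]
  [-∞, -∞, 91, -∞, 13, ∞]
D(4):
  [∞, 53, 22, 22, 90, 76]
  [35, ∞, 22, 22, 35, 35]
  [-∞, -∞, ∞, -∞, 13, 19]
  [18, 18, 37, ∞, 18, 19]
  [33, 33, 22, 22, ∞, 33]
  [-∞, -∞, 91, -∞, 13, ∞]
D(5):
  [∞, 53, 22, 22, 90, 76]
  [35, ∞, 22, 22, 35, 35]
  [13, 13, ∞, 13, 13, 19]
  [18, 18, 37, ∞, 18, 19]
  [33, 33, 22, 22, ∞, 33]
  [13, 13, 91, 13, 13, ∞]
D(6):
  [∞, 53, 76, 22, 90, 76]
  [35, ∞, 35, 22, 35, 35]
  [13, 13, ∞, 13, 13, 19]
  [18, 18, 37, ∞, 18, 19]
  [33, 33, 33, 22, ∞, 33]
  [13, 13, 91, 13, 13, ∞]
Answer: C*[5][1] = 33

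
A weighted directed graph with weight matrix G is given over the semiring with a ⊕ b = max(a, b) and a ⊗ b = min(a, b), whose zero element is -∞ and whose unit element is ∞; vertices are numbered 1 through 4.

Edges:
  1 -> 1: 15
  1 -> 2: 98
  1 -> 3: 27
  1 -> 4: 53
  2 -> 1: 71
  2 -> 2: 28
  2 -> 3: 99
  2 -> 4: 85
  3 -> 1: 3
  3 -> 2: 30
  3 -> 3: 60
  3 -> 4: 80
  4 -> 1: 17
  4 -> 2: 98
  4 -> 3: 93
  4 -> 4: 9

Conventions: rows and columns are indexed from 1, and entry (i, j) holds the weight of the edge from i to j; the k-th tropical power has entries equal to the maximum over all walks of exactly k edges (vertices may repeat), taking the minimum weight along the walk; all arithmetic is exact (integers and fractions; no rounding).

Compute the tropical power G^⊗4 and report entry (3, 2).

G^⊗2:
  [71, 53, 98, 85]
  [28, 85, 85, 80]
  [30, 80, 80, 60]
  [71, 30, 98, 85]
G^⊗3:
  [53, 85, 85, 80]
  [71, 80, 85, 85]
  [71, 60, 80, 80]
  [30, 85, 85, 80]
G^⊗4:
  [71, 80, 85, 85]
  [71, 85, 85, 80]
  [60, 80, 80, 80]
  [71, 80, 85, 85]
Key observation: the optimum is the walk 3->4->2->4->2, with weight 80 min 98 min 85 min 98 = 80.
Optimal value attained by: walk 3->4->2->4->2.
Answer: (G^⊗4)[3][2] = 80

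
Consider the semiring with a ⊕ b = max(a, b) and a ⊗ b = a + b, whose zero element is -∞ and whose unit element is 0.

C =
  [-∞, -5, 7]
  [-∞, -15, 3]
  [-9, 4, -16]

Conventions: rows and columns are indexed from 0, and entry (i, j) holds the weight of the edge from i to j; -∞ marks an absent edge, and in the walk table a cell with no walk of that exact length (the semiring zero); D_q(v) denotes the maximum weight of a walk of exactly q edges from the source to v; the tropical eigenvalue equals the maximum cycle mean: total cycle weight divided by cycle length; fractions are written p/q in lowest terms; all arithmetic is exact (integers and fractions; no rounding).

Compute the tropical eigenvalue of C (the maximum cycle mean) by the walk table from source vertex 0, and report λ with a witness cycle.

q=0: [0, -∞, -∞]
q=1: [-∞, -5, 7]
q=2: [-2, 11, -2]
q=3: [-11, 2, 14]
Optimal cycle mean attained by: cycle 1->2->1, total 3 + 4, length 2.
Answer: λ = 7/2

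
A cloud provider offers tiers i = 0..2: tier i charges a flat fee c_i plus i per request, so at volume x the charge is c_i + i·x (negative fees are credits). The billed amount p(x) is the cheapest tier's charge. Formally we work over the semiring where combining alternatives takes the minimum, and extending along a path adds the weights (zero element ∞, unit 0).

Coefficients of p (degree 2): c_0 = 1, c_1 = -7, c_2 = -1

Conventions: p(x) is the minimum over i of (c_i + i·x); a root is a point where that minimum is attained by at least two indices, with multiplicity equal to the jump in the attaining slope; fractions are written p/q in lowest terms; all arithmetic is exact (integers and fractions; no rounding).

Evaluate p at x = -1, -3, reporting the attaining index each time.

p(-1) = min(1+0·(-1)=1, -7+1·(-1)=-8, -1+2·(-1)=-3) = -8 (attained by i=1)
p(-3) = min(1+0·(-3)=1, -7+1·(-3)=-10, -1+2·(-3)=-7) = -10 (attained by i=1)
Answer: p(-1) = -8; p(-3) = -10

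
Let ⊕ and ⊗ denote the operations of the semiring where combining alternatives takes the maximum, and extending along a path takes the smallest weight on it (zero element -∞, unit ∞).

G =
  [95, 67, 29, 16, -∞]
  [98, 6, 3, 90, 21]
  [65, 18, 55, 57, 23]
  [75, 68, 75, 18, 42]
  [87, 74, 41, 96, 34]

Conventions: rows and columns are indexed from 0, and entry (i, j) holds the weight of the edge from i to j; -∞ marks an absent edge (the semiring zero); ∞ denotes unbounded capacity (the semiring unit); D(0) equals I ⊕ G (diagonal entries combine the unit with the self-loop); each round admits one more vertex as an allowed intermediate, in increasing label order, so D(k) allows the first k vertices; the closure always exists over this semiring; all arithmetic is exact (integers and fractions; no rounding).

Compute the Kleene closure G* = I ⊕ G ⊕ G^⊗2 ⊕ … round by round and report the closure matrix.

D(0):
  [∞, 67, 29, 16, -∞]
  [98, ∞, 3, 90, 21]
  [65, 18, ∞, 57, 23]
  [75, 68, 75, ∞, 42]
  [87, 74, 41, 96, ∞]
D(1):
  [∞, 67, 29, 16, -∞]
  [98, ∞, 29, 90, 21]
  [65, 65, ∞, 57, 23]
  [75, 68, 75, ∞, 42]
  [87, 74, 41, 96, ∞]
D(2):
  [∞, 67, 29, 67, 21]
  [98, ∞, 29, 90, 21]
  [65, 65, ∞, 65, 23]
  [75, 68, 75, ∞, 42]
  [87, 74, 41, 96, ∞]
D(3):
  [∞, 67, 29, 67, 23]
  [98, ∞, 29, 90, 23]
  [65, 65, ∞, 65, 23]
  [75, 68, 75, ∞, 42]
  [87, 74, 41, 96, ∞]
D(4):
  [∞, 67, 67, 67, 42]
  [98, ∞, 75, 90, 42]
  [65, 65, ∞, 65, 42]
  [75, 68, 75, ∞, 42]
  [87, 74, 75, 96, ∞]
D(5):
  [∞, 67, 67, 67, 42]
  [98, ∞, 75, 90, 42]
  [65, 65, ∞, 65, 42]
  [75, 68, 75, ∞, 42]
  [87, 74, 75, 96, ∞]
Answer: G* = [[∞, 67, 67, 67, 42], [98, ∞, 75, 90, 42], [65, 65, ∞, 65, 42], [75, 68, 75, ∞, 42], [87, 74, 75, 96, ∞]]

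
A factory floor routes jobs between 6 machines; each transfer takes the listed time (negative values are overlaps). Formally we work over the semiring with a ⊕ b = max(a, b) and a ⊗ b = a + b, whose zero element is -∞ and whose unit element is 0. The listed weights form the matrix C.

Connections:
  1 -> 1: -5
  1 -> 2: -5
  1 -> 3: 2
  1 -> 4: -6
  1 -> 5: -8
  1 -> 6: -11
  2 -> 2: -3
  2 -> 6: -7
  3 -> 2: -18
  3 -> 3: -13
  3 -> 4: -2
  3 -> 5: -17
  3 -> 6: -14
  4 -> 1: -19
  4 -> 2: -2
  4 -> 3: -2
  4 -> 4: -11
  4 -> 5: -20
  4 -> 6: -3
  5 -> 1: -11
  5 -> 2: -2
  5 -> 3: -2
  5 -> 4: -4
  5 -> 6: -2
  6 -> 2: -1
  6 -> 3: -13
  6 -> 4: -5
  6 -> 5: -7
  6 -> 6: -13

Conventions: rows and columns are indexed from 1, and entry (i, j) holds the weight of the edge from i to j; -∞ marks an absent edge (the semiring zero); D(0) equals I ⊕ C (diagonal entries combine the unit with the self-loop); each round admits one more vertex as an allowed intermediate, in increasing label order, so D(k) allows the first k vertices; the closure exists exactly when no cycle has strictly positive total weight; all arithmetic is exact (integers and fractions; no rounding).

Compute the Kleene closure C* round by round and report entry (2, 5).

D(0):
  [0, -5, 2, -6, -8, -11]
  [-∞, 0, -∞, -∞, -∞, -7]
  [-∞, -18, 0, -2, -17, -14]
  [-19, -2, -2, 0, -20, -3]
  [-11, -2, -2, -4, 0, -2]
  [-∞, -1, -13, -5, -7, 0]
D(1):
  [0, -5, 2, -6, -8, -11]
  [-∞, 0, -∞, -∞, -∞, -7]
  [-∞, -18, 0, -2, -17, -14]
  [-19, -2, -2, 0, -20, -3]
  [-11, -2, -2, -4, 0, -2]
  [-∞, -1, -13, -5, -7, 0]
D(2):
  [0, -5, 2, -6, -8, -11]
  [-∞, 0, -∞, -∞, -∞, -7]
  [-∞, -18, 0, -2, -17, -14]
  [-19, -2, -2, 0, -20, -3]
  [-11, -2, -2, -4, 0, -2]
  [-∞, -1, -13, -5, -7, 0]
D(3):
  [0, -5, 2, 0, -8, -11]
  [-∞, 0, -∞, -∞, -∞, -7]
  [-∞, -18, 0, -2, -17, -14]
  [-19, -2, -2, 0, -19, -3]
  [-11, -2, -2, -4, 0, -2]
  [-∞, -1, -13, -5, -7, 0]
D(4):
  [0, -2, 2, 0, -8, -3]
  [-∞, 0, -∞, -∞, -∞, -7]
  [-21, -4, 0, -2, -17, -5]
  [-19, -2, -2, 0, -19, -3]
  [-11, -2, -2, -4, 0, -2]
  [-24, -1, -7, -5, -7, 0]
D(5):
  [0, -2, 2, 0, -8, -3]
  [-∞, 0, -∞, -∞, -∞, -7]
  [-21, -4, 0, -2, -17, -5]
  [-19, -2, -2, 0, -19, -3]
  [-11, -2, -2, -4, 0, -2]
  [-18, -1, -7, -5, -7, 0]
D(6):
  [0, -2, 2, 0, -8, -3]
  [-25, 0, -14, -12, -14, -7]
  [-21, -4, 0, -2, -12, -5]
  [-19, -2, -2, 0, -10, -3]
  [-11, -2, -2, -4, 0, -2]
  [-18, -1, -7, -5, -7, 0]
Answer: C*[2][5] = -14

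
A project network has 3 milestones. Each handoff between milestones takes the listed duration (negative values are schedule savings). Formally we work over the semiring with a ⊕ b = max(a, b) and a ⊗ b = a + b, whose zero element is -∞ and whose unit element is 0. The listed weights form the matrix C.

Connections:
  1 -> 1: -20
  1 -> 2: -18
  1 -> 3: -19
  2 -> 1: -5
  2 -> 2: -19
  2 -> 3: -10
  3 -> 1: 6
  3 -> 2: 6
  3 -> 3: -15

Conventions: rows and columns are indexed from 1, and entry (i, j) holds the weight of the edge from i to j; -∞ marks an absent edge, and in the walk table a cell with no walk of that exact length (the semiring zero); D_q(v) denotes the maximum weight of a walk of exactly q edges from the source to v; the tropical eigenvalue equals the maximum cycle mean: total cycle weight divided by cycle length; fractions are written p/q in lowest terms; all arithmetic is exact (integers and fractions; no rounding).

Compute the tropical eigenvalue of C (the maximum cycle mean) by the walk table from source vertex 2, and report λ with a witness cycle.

q=0: [-∞, 0, -∞]
q=1: [-5, -19, -10]
q=2: [-4, -4, -24]
q=3: [-9, -18, -14]
Optimal cycle mean attained by: cycle 2->3->2, total (-10) + 6, length 2.
Answer: λ = -2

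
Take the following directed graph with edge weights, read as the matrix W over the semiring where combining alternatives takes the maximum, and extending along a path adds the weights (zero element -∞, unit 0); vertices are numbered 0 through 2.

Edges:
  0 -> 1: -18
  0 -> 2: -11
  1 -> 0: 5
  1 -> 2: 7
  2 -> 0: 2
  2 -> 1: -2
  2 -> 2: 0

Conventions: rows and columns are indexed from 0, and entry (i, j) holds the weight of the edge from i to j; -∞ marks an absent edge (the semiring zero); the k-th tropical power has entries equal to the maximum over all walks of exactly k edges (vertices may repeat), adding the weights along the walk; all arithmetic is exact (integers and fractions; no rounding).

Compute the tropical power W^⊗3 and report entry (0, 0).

W^⊗2:
  [-9, -13, -11]
  [9, 5, 7]
  [3, -2, 5]
W^⊗3:
  [-8, -13, -6]
  [10, 5, 12]
  [7, 3, 5]
Key observation: the optimum is the walk 0->2->1->0, with weight (-11) + (-2) + 5 = -8.
Optimal value attained by: walk 0->2->1->0.
Answer: (W^⊗3)[0][0] = -8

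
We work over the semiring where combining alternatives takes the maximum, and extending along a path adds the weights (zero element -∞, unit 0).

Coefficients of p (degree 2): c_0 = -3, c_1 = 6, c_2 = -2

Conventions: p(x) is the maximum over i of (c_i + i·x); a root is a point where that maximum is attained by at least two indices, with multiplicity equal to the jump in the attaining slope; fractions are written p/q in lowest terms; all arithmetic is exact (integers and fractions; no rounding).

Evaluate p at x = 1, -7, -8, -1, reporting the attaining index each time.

p(1) = max(-3+0·1=-3, 6+1·1=7, -2+2·1=0) = 7 (attained by i=1)
p(-7) = max(-3+0·(-7)=-3, 6+1·(-7)=-1, -2+2·(-7)=-16) = -1 (attained by i=1)
p(-8) = max(-3+0·(-8)=-3, 6+1·(-8)=-2, -2+2·(-8)=-18) = -2 (attained by i=1)
p(-1) = max(-3+0·(-1)=-3, 6+1·(-1)=5, -2+2·(-1)=-4) = 5 (attained by i=1)
Answer: p(1) = 7; p(-7) = -1; p(-8) = -2; p(-1) = 5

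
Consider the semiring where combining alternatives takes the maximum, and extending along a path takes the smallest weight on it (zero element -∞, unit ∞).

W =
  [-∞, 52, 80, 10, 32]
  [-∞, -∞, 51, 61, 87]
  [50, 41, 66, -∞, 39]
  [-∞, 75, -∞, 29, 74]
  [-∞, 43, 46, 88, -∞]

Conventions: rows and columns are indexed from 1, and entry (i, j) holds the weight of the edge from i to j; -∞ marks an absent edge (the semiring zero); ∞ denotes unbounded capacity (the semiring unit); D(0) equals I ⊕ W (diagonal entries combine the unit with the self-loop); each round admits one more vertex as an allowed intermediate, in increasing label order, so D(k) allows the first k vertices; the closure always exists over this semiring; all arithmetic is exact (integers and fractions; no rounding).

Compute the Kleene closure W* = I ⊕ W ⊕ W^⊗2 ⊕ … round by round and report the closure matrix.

D(0):
  [∞, 52, 80, 10, 32]
  [-∞, ∞, 51, 61, 87]
  [50, 41, ∞, -∞, 39]
  [-∞, 75, -∞, ∞, 74]
  [-∞, 43, 46, 88, ∞]
D(1):
  [∞, 52, 80, 10, 32]
  [-∞, ∞, 51, 61, 87]
  [50, 50, ∞, 10, 39]
  [-∞, 75, -∞, ∞, 74]
  [-∞, 43, 46, 88, ∞]
D(2):
  [∞, 52, 80, 52, 52]
  [-∞, ∞, 51, 61, 87]
  [50, 50, ∞, 50, 50]
  [-∞, 75, 51, ∞, 75]
  [-∞, 43, 46, 88, ∞]
D(3):
  [∞, 52, 80, 52, 52]
  [50, ∞, 51, 61, 87]
  [50, 50, ∞, 50, 50]
  [50, 75, 51, ∞, 75]
  [46, 46, 46, 88, ∞]
D(4):
  [∞, 52, 80, 52, 52]
  [50, ∞, 51, 61, 87]
  [50, 50, ∞, 50, 50]
  [50, 75, 51, ∞, 75]
  [50, 75, 51, 88, ∞]
D(5):
  [∞, 52, 80, 52, 52]
  [50, ∞, 51, 87, 87]
  [50, 50, ∞, 50, 50]
  [50, 75, 51, ∞, 75]
  [50, 75, 51, 88, ∞]
Answer: W* = [[∞, 52, 80, 52, 52], [50, ∞, 51, 87, 87], [50, 50, ∞, 50, 50], [50, 75, 51, ∞, 75], [50, 75, 51, 88, ∞]]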